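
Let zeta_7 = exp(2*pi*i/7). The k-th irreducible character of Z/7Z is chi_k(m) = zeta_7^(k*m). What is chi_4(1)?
chi_4(1) = zeta_7^4 = exp(-6*I*pi/7)

Why: chi_4(1) = zeta_7^(4*1) = zeta_7^4. Since zeta_7^7 = 1, this equals zeta_7^4 = exp(2*pi*i*4/7) = exp(-6*I*pi/7).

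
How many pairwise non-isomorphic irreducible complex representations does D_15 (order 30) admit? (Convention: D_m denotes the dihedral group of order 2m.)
9

Reasoning: The number of irreducible complex representations of a finite group equals its number of conjugacy classes. D_15 has 9 conjugacy classes ((n+3)/2 for n odd), so D_15 (order 30) has exactly 9 irreducible complex representations.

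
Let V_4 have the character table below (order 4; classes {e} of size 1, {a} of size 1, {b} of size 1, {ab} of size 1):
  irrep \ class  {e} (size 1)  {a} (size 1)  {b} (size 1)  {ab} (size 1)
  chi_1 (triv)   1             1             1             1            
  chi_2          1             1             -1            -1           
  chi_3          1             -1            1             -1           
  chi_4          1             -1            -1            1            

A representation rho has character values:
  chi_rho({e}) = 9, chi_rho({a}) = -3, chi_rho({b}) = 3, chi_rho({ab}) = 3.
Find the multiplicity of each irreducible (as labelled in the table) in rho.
Multiplicities: chi_1: 3, chi_2: 0, chi_3: 3, chi_4: 3.

Why: Use <chi_rho, chi> = (1/|G|) sum_C |C| * chi_rho(C) * conj(chi(C)) with |G| = 4 for each irreducible chi in the table:
  <chi_rho, chi_1> = (1/4)[1*(9)*conj(1) + 1*(-3)*conj(1) + 1*(3)*conj(1) + 1*(3)*conj(1)]
      = (1/4)[(9) + (-3) + (3) + (3)] = 12/4 = 3
  <chi_rho, chi_2> = (1/4)[1*(9)*conj(1) + 1*(-3)*conj(1) + 1*(3)*conj(-1) + 1*(3)*conj(-1)]
      = (1/4)[(9) + (-3) + (-3) + (-3)] = 0/4 = 0
  <chi_rho, chi_3> = (1/4)[1*(9)*conj(1) + 1*(-3)*conj(-1) + 1*(3)*conj(1) + 1*(3)*conj(-1)]
      = (1/4)[(9) + (3) + (3) + (-3)] = 12/4 = 3
  <chi_rho, chi_4> = (1/4)[1*(9)*conj(1) + 1*(-3)*conj(-1) + 1*(3)*conj(-1) + 1*(3)*conj(1)]
      = (1/4)[(9) + (3) + (-3) + (3)] = 12/4 = 3
Dimension check: dim(rho) = sum (mult * dim) = 3*1 + 0*1 + 3*1 + 3*1 = 9 = chi_rho(e) = 9.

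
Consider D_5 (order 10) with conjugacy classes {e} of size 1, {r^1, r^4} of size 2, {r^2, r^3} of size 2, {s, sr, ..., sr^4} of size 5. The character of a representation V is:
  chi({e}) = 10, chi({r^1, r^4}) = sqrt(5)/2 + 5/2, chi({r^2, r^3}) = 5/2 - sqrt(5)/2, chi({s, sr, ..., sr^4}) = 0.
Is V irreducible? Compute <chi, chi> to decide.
Not irreducible (reducible): <chi, chi> = 13 > 1.

Working: <chi, chi> = (1/|G|) sum_C |C| * |chi(C)|^2 = (1/10)[1*|10|^2 + 2*|sqrt(5)/2 + 5/2|^2 + 2*|5/2 - sqrt(5)/2|^2 + 5*|0|^2]
  = (1/10)[(100) + (5*sqrt(5) + 15) + (15 - 5*sqrt(5)) + (0)] = 130/10 = 13.
A character is irreducible iff <chi, chi> = 1, so this representation is reducible.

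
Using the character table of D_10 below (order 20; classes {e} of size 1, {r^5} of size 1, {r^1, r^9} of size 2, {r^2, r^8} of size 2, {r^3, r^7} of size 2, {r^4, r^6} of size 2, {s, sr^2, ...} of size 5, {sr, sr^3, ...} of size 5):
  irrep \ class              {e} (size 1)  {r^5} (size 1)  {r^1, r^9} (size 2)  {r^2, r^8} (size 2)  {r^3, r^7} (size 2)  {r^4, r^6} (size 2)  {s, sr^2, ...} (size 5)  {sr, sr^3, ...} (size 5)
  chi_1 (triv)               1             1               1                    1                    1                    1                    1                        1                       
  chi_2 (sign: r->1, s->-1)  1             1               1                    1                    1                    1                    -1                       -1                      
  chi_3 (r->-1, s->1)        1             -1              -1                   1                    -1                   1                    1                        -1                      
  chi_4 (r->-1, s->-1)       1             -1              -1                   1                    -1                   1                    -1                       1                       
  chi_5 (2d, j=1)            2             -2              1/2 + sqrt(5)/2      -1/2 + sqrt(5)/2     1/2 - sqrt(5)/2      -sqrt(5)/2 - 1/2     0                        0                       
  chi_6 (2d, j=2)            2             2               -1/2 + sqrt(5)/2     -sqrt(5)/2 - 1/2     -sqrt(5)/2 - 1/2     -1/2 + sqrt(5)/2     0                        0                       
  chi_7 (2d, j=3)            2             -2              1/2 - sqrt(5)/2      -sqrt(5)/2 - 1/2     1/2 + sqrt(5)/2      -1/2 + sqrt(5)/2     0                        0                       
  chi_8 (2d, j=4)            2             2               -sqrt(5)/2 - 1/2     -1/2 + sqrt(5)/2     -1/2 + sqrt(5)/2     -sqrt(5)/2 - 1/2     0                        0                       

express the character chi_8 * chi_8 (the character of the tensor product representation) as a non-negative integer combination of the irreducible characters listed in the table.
chi_8 tensor chi_8 = chi_1 + chi_2 + chi_6 (all other irreducibles have multiplicity 0).

Proof sketch: The character of a tensor product is the pointwise product (chi_8 * chi_8)(C) = chi_8(C) * chi_8(C):
  {e}: (2)*(2), {r^5}: (2)*(2), {r^1, r^9}: (-sqrt(5)/2 - 1/2)*(-sqrt(5)/2 - 1/2), {r^2, r^8}: (-1/2 + sqrt(5)/2)*(-1/2 + sqrt(5)/2), {r^3, r^7}: (-1/2 + sqrt(5)/2)*(-1/2 + sqrt(5)/2), {r^4, r^6}: (-sqrt(5)/2 - 1/2)*(-sqrt(5)/2 - 1/2), {s, sr^2, ...}: (0)*(0), {sr, sr^3, ...}: (0)*(0)
so (chi_8 * chi_8) takes values
  {e} -> 4, {r^5} -> 4, {r^1, r^9} -> sqrt(5)/2 + 3/2, {r^2, r^8} -> 3/2 - sqrt(5)/2, {r^3, r^7} -> 3/2 - sqrt(5)/2, {r^4, r^6} -> sqrt(5)/2 + 3/2, {s, sr^2, ...} -> 0, {sr, sr^3, ...} -> 0.
Now take the inner product of this character with each irreducible chi from the table, <chi_8*chi_8, chi> = (1/20) sum_C |C| (chi_8*chi_8)(C) conj(chi(C)):
  <chi_8*chi_8, chi_1> = (1/20)[1*(4)*conj(1) + 1*(4)*conj(1) + 2*(sqrt(5)/2 + 3/2)*conj(1) + 2*(3/2 - sqrt(5)/2)*conj(1) + 2*(3/2 - sqrt(5)/2)*conj(1) + 2*(sqrt(5)/2 + 3/2)*conj(1) + 5*(0)*conj(1) + 5*(0)*conj(1)]
      = (1/20)[(4) + (4) + (sqrt(5) + 3) + (3 - sqrt(5)) + (3 - sqrt(5)) + (sqrt(5) + 3) + (0) + (0)] = 20/20 = 1
  <chi_8*chi_8, chi_2> = (1/20)[1*(4)*conj(1) + 1*(4)*conj(1) + 2*(sqrt(5)/2 + 3/2)*conj(1) + 2*(3/2 - sqrt(5)/2)*conj(1) + 2*(3/2 - sqrt(5)/2)*conj(1) + 2*(sqrt(5)/2 + 3/2)*conj(1) + 5*(0)*conj(-1) + 5*(0)*conj(-1)]
      = (1/20)[(4) + (4) + (sqrt(5) + 3) + (3 - sqrt(5)) + (3 - sqrt(5)) + (sqrt(5) + 3) + (0) + (0)] = 20/20 = 1
  <chi_8*chi_8, chi_3> = (1/20)[1*(4)*conj(1) + 1*(4)*conj(-1) + 2*(sqrt(5)/2 + 3/2)*conj(-1) + 2*(3/2 - sqrt(5)/2)*conj(1) + 2*(3/2 - sqrt(5)/2)*conj(-1) + 2*(sqrt(5)/2 + 3/2)*conj(1) + 5*(0)*conj(1) + 5*(0)*conj(-1)]
      = (1/20)[(4) + (-4) + (-3 - sqrt(5)) + (3 - sqrt(5)) + (-3 + sqrt(5)) + (sqrt(5) + 3) + (0) + (0)] = 0/20 = 0
  <chi_8*chi_8, chi_4> = (1/20)[1*(4)*conj(1) + 1*(4)*conj(-1) + 2*(sqrt(5)/2 + 3/2)*conj(-1) + 2*(3/2 - sqrt(5)/2)*conj(1) + 2*(3/2 - sqrt(5)/2)*conj(-1) + 2*(sqrt(5)/2 + 3/2)*conj(1) + 5*(0)*conj(-1) + 5*(0)*conj(1)]
      = (1/20)[(4) + (-4) + (-3 - sqrt(5)) + (3 - sqrt(5)) + (-3 + sqrt(5)) + (sqrt(5) + 3) + (0) + (0)] = 0/20 = 0
  <chi_8*chi_8, chi_5> = (1/20)[1*(4)*conj(2) + 1*(4)*conj(-2) + 2*(sqrt(5)/2 + 3/2)*conj(1/2 + sqrt(5)/2) + 2*(3/2 - sqrt(5)/2)*conj(-1/2 + sqrt(5)/2) + 2*(3/2 - sqrt(5)/2)*conj(1/2 - sqrt(5)/2) + 2*(sqrt(5)/2 + 3/2)*conj(-sqrt(5)/2 - 1/2) + 5*(0)*conj(0) + 5*(0)*conj(0)]
      = (1/20)[(8) + (-8) + (4 + 2*sqrt(5)) + (-4 + 2*sqrt(5)) + (4 - 2*sqrt(5)) + (-2*sqrt(5) - 4) + (0) + (0)] = 0/20 = 0
  <chi_8*chi_8, chi_6> = (1/20)[1*(4)*conj(2) + 1*(4)*conj(2) + 2*(sqrt(5)/2 + 3/2)*conj(-1/2 + sqrt(5)/2) + 2*(3/2 - sqrt(5)/2)*conj(-sqrt(5)/2 - 1/2) + 2*(3/2 - sqrt(5)/2)*conj(-sqrt(5)/2 - 1/2) + 2*(sqrt(5)/2 + 3/2)*conj(-1/2 + sqrt(5)/2) + 5*(0)*conj(0) + 5*(0)*conj(0)]
      = (1/20)[(8) + (8) + (1 + sqrt(5)) + (1 - sqrt(5)) + (1 - sqrt(5)) + (1 + sqrt(5)) + (0) + (0)] = 20/20 = 1
  <chi_8*chi_8, chi_7> = (1/20)[1*(4)*conj(2) + 1*(4)*conj(-2) + 2*(sqrt(5)/2 + 3/2)*conj(1/2 - sqrt(5)/2) + 2*(3/2 - sqrt(5)/2)*conj(-sqrt(5)/2 - 1/2) + 2*(3/2 - sqrt(5)/2)*conj(1/2 + sqrt(5)/2) + 2*(sqrt(5)/2 + 3/2)*conj(-1/2 + sqrt(5)/2) + 5*(0)*conj(0) + 5*(0)*conj(0)]
      = (1/20)[(8) + (-8) + (-sqrt(5) - 1) + (1 - sqrt(5)) + (-1 + sqrt(5)) + (1 + sqrt(5)) + (0) + (0)] = 0/20 = 0
  <chi_8*chi_8, chi_8> = (1/20)[1*(4)*conj(2) + 1*(4)*conj(2) + 2*(sqrt(5)/2 + 3/2)*conj(-sqrt(5)/2 - 1/2) + 2*(3/2 - sqrt(5)/2)*conj(-1/2 + sqrt(5)/2) + 2*(3/2 - sqrt(5)/2)*conj(-1/2 + sqrt(5)/2) + 2*(sqrt(5)/2 + 3/2)*conj(-sqrt(5)/2 - 1/2) + 5*(0)*conj(0) + 5*(0)*conj(0)]
      = (1/20)[(8) + (8) + (-2*sqrt(5) - 4) + (-4 + 2*sqrt(5)) + (-4 + 2*sqrt(5)) + (-2*sqrt(5) - 4) + (0) + (0)] = 0/20 = 0
Hence the multiplicities are chi_1: 1, chi_2: 1, chi_6: 1. Dimension check: dim(chi_8)*dim(chi_8) = 2*2 = 4 and sum (mult * dim) = 1*1 + 1*1 + 1*2 = 4.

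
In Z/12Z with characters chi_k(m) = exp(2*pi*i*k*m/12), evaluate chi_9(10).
chi_9(10) = zeta_12^90 = -1

Solution. chi_9(10) = zeta_12^(9*10) = zeta_12^90. Since zeta_12^12 = 1, this equals zeta_12^6 = exp(2*pi*i*6/12) = -1.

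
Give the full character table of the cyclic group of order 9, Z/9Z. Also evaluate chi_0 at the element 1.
Character table of Z/9Z (irreps indexed chi_0,...,chi_8 with chi_k(m) = zeta_9^(k*m), zeta_9 = exp(2*pi*i/9)):
  irrep \ class  {0} (size 1)  {1} (size 1)    {2} (size 1)    {3} (size 1)    {4} (size 1)    {5} (size 1)    {6} (size 1)    {7} (size 1)    {8} (size 1)  
  chi_0          1             1               1               1               1               1               1               1               1             
  chi_1          1             exp(2*I*pi/9)   exp(4*I*pi/9)   exp(2*I*pi/3)   exp(8*I*pi/9)   exp(-8*I*pi/9)  exp(-2*I*pi/3)  exp(-4*I*pi/9)  exp(-2*I*pi/9)
  chi_2          1             exp(4*I*pi/9)   exp(8*I*pi/9)   exp(-2*I*pi/3)  exp(-2*I*pi/9)  exp(2*I*pi/9)   exp(2*I*pi/3)   exp(-8*I*pi/9)  exp(-4*I*pi/9)
  chi_3          1             exp(2*I*pi/3)   exp(-2*I*pi/3)  1               exp(2*I*pi/3)   exp(-2*I*pi/3)  1               exp(2*I*pi/3)   exp(-2*I*pi/3)
  chi_4          1             exp(8*I*pi/9)   exp(-2*I*pi/9)  exp(2*I*pi/3)   exp(-4*I*pi/9)  exp(4*I*pi/9)   exp(-2*I*pi/3)  exp(2*I*pi/9)   exp(-8*I*pi/9)
  chi_5          1             exp(-8*I*pi/9)  exp(2*I*pi/9)   exp(-2*I*pi/3)  exp(4*I*pi/9)   exp(-4*I*pi/9)  exp(2*I*pi/3)   exp(-2*I*pi/9)  exp(8*I*pi/9) 
  chi_6          1             exp(-2*I*pi/3)  exp(2*I*pi/3)   1               exp(-2*I*pi/3)  exp(2*I*pi/3)   1               exp(-2*I*pi/3)  exp(2*I*pi/3) 
  chi_7          1             exp(-4*I*pi/9)  exp(-8*I*pi/9)  exp(2*I*pi/3)   exp(2*I*pi/9)   exp(-2*I*pi/9)  exp(-2*I*pi/3)  exp(8*I*pi/9)   exp(4*I*pi/9) 
  chi_8          1             exp(-2*I*pi/9)  exp(-4*I*pi/9)  exp(-2*I*pi/3)  exp(-8*I*pi/9)  exp(8*I*pi/9)   exp(2*I*pi/3)   exp(4*I*pi/9)   exp(2*I*pi/9) 

Spot check: chi_0(1) = zeta_9^(0*1) = zeta_9^0 = 1.

Details: Z/9Z is abelian, so all 9 irreducible complex representations are 1-dimensional. They are given by chi_k(m) = zeta_9^(k*m) for k = 0,...,8. Row orthogonality: sum_m chi_k(m) conj(chi_l(m)) = 9 * [k = l].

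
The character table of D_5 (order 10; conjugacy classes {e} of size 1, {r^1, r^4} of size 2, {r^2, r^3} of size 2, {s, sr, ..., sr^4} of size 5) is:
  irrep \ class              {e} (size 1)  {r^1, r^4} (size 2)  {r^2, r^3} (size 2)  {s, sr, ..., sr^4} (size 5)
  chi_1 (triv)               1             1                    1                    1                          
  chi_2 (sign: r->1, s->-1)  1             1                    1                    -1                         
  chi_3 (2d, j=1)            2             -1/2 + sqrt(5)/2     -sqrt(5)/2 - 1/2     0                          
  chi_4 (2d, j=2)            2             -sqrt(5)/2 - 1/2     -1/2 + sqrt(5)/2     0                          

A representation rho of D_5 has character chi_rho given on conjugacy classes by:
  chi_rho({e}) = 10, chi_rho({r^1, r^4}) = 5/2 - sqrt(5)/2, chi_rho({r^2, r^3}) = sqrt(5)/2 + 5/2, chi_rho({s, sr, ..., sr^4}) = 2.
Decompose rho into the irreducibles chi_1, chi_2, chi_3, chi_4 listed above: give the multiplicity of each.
Multiplicities: chi_1: 3, chi_2: 1, chi_3: 1, chi_4: 2.

Working: Use <chi_rho, chi> = (1/|G|) sum_C |C| * chi_rho(C) * conj(chi(C)) with |G| = 10 for each irreducible chi in the table:
  <chi_rho, chi_1> = (1/10)[1*(10)*conj(1) + 2*(5/2 - sqrt(5)/2)*conj(1) + 2*(sqrt(5)/2 + 5/2)*conj(1) + 5*(2)*conj(1)]
      = (1/10)[(10) + (5 - sqrt(5)) + (sqrt(5) + 5) + (10)] = 30/10 = 3
  <chi_rho, chi_2> = (1/10)[1*(10)*conj(1) + 2*(5/2 - sqrt(5)/2)*conj(1) + 2*(sqrt(5)/2 + 5/2)*conj(1) + 5*(2)*conj(-1)]
      = (1/10)[(10) + (5 - sqrt(5)) + (sqrt(5) + 5) + (-10)] = 10/10 = 1
  <chi_rho, chi_3> = (1/10)[1*(10)*conj(2) + 2*(5/2 - sqrt(5)/2)*conj(-1/2 + sqrt(5)/2) + 2*(sqrt(5)/2 + 5/2)*conj(-sqrt(5)/2 - 1/2) + 5*(2)*conj(0)]
      = (1/10)[(20) + (-5 + 3*sqrt(5)) + (-3*sqrt(5) - 5) + (0)] = 10/10 = 1
  <chi_rho, chi_4> = (1/10)[1*(10)*conj(2) + 2*(5/2 - sqrt(5)/2)*conj(-sqrt(5)/2 - 1/2) + 2*(sqrt(5)/2 + 5/2)*conj(-1/2 + sqrt(5)/2) + 5*(2)*conj(0)]
      = (1/10)[(20) + (-2*sqrt(5)) + (2*sqrt(5)) + (0)] = 20/10 = 2
Dimension check: dim(rho) = sum (mult * dim) = 3*1 + 1*1 + 1*2 + 2*2 = 10 = chi_rho(e) = 10.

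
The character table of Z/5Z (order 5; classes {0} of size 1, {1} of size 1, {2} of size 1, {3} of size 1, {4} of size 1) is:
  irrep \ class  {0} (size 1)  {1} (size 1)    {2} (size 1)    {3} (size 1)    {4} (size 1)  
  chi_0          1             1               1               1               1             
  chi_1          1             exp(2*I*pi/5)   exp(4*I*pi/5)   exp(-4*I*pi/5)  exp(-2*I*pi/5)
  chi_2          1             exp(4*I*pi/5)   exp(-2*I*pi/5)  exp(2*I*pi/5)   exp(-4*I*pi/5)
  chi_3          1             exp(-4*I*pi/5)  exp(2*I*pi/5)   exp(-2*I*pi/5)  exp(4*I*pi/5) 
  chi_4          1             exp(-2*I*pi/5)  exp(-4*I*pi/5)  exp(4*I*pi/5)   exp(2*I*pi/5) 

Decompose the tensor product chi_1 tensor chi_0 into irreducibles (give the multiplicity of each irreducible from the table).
chi_1 tensor chi_0 = chi_1 (all other irreducibles have multiplicity 0).

Working: The character of a tensor product is the pointwise product (chi_1 * chi_0)(C) = chi_1(C) * chi_0(C):
  {0}: (1)*(1), {1}: (exp(2*I*pi/5))*(1), {2}: (exp(4*I*pi/5))*(1), {3}: (exp(-4*I*pi/5))*(1), {4}: (exp(-2*I*pi/5))*(1)
so (chi_1 * chi_0) takes values
  {0} -> 1, {1} -> exp(2*I*pi/5), {2} -> exp(4*I*pi/5), {3} -> exp(-4*I*pi/5), {4} -> exp(-2*I*pi/5).
Now take the inner product of this character with each irreducible chi from the table, <chi_1*chi_0, chi> = (1/5) sum_C |C| (chi_1*chi_0)(C) conj(chi(C)):
  <chi_1*chi_0, chi_0> = (1/5)[1*(1)*conj(1) + 1*(exp(2*I*pi/5))*conj(1) + 1*(exp(4*I*pi/5))*conj(1) + 1*(exp(-4*I*pi/5))*conj(1) + 1*(exp(-2*I*pi/5))*conj(1)]
      = (1/5)[(1) + (exp(2*I*pi/5)) + (exp(4*I*pi/5)) + (exp(-4*I*pi/5)) + (exp(-2*I*pi/5))] = 0/5 = 0
  <chi_1*chi_0, chi_1> = (1/5)[1*(1)*conj(1) + 1*(exp(2*I*pi/5))*conj(exp(2*I*pi/5)) + 1*(exp(4*I*pi/5))*conj(exp(4*I*pi/5)) + 1*(exp(-4*I*pi/5))*conj(exp(-4*I*pi/5)) + 1*(exp(-2*I*pi/5))*conj(exp(-2*I*pi/5))]
      = (1/5)[(1) + (1) + (1) + (1) + (1)] = 5/5 = 1
  <chi_1*chi_0, chi_2> = (1/5)[1*(1)*conj(1) + 1*(exp(2*I*pi/5))*conj(exp(4*I*pi/5)) + 1*(exp(4*I*pi/5))*conj(exp(-2*I*pi/5)) + 1*(exp(-4*I*pi/5))*conj(exp(2*I*pi/5)) + 1*(exp(-2*I*pi/5))*conj(exp(-4*I*pi/5))]
      = (1/5)[(1) + (exp(-2*I*pi/5)) + (exp(-4*I*pi/5)) + (exp(4*I*pi/5)) + (exp(2*I*pi/5))] = 0/5 = 0
  <chi_1*chi_0, chi_3> = (1/5)[1*(1)*conj(1) + 1*(exp(2*I*pi/5))*conj(exp(-4*I*pi/5)) + 1*(exp(4*I*pi/5))*conj(exp(2*I*pi/5)) + 1*(exp(-4*I*pi/5))*conj(exp(-2*I*pi/5)) + 1*(exp(-2*I*pi/5))*conj(exp(4*I*pi/5))]
      = (1/5)[(1) + (exp(-4*I*pi/5)) + (exp(2*I*pi/5)) + (exp(-2*I*pi/5)) + (exp(4*I*pi/5))] = 0/5 = 0
  <chi_1*chi_0, chi_4> = (1/5)[1*(1)*conj(1) + 1*(exp(2*I*pi/5))*conj(exp(-2*I*pi/5)) + 1*(exp(4*I*pi/5))*conj(exp(-4*I*pi/5)) + 1*(exp(-4*I*pi/5))*conj(exp(4*I*pi/5)) + 1*(exp(-2*I*pi/5))*conj(exp(2*I*pi/5))]
      = (1/5)[(1) + (exp(4*I*pi/5)) + (exp(-2*I*pi/5)) + (exp(2*I*pi/5)) + (exp(-4*I*pi/5))] = 0/5 = 0
(Exp terms are combined using exp(i*s)*conj(exp(i*t)) = exp(i*(s-t)), and sums of them are collapsed using the identity that for every m > 1 the m distinct m-th roots of unity sum to 0, e.g. 1 + exp(2*I*pi/3) + exp(-2*I*pi/3) = 0.)
Hence the multiplicities are chi_1: 1. Dimension check: dim(chi_1)*dim(chi_0) = 1*1 = 1 and sum (mult * dim) = 1*1 = 1.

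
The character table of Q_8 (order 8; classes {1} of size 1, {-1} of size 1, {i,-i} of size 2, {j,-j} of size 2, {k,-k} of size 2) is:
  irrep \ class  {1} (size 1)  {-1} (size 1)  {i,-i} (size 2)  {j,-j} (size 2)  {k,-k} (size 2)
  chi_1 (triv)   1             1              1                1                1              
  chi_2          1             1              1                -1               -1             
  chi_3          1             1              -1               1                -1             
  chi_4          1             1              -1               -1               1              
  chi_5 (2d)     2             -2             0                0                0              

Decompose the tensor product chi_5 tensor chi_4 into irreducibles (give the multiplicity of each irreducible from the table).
chi_5 tensor chi_4 = chi_5 (all other irreducibles have multiplicity 0).

Solution. The character of a tensor product is the pointwise product (chi_5 * chi_4)(C) = chi_5(C) * chi_4(C):
  {1}: (2)*(1), {-1}: (-2)*(1), {i,-i}: (0)*(-1), {j,-j}: (0)*(-1), {k,-k}: (0)*(1)
so (chi_5 * chi_4) takes values
  {1} -> 2, {-1} -> -2, {i,-i} -> 0, {j,-j} -> 0, {k,-k} -> 0.
Now take the inner product of this character with each irreducible chi from the table, <chi_5*chi_4, chi> = (1/8) sum_C |C| (chi_5*chi_4)(C) conj(chi(C)):
  <chi_5*chi_4, chi_1> = (1/8)[1*(2)*conj(1) + 1*(-2)*conj(1) + 2*(0)*conj(1) + 2*(0)*conj(1) + 2*(0)*conj(1)]
      = (1/8)[(2) + (-2) + (0) + (0) + (0)] = 0/8 = 0
  <chi_5*chi_4, chi_2> = (1/8)[1*(2)*conj(1) + 1*(-2)*conj(1) + 2*(0)*conj(1) + 2*(0)*conj(-1) + 2*(0)*conj(-1)]
      = (1/8)[(2) + (-2) + (0) + (0) + (0)] = 0/8 = 0
  <chi_5*chi_4, chi_3> = (1/8)[1*(2)*conj(1) + 1*(-2)*conj(1) + 2*(0)*conj(-1) + 2*(0)*conj(1) + 2*(0)*conj(-1)]
      = (1/8)[(2) + (-2) + (0) + (0) + (0)] = 0/8 = 0
  <chi_5*chi_4, chi_4> = (1/8)[1*(2)*conj(1) + 1*(-2)*conj(1) + 2*(0)*conj(-1) + 2*(0)*conj(-1) + 2*(0)*conj(1)]
      = (1/8)[(2) + (-2) + (0) + (0) + (0)] = 0/8 = 0
  <chi_5*chi_4, chi_5> = (1/8)[1*(2)*conj(2) + 1*(-2)*conj(-2) + 2*(0)*conj(0) + 2*(0)*conj(0) + 2*(0)*conj(0)]
      = (1/8)[(4) + (4) + (0) + (0) + (0)] = 8/8 = 1
Hence the multiplicities are chi_5: 1. Dimension check: dim(chi_5)*dim(chi_4) = 2*1 = 2 and sum (mult * dim) = 1*2 = 2.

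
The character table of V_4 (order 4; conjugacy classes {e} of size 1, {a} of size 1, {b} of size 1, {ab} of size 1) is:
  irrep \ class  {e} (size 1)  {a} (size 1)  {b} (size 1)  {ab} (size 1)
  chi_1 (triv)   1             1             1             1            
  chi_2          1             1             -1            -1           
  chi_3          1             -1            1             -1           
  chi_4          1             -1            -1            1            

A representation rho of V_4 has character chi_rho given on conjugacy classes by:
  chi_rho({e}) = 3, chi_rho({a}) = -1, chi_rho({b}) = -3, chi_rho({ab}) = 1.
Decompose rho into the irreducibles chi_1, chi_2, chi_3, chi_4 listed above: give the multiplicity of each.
Multiplicities: chi_1: 0, chi_2: 1, chi_3: 0, chi_4: 2.

Explanation: Use <chi_rho, chi> = (1/|G|) sum_C |C| * chi_rho(C) * conj(chi(C)) with |G| = 4 for each irreducible chi in the table:
  <chi_rho, chi_1> = (1/4)[1*(3)*conj(1) + 1*(-1)*conj(1) + 1*(-3)*conj(1) + 1*(1)*conj(1)]
      = (1/4)[(3) + (-1) + (-3) + (1)] = 0/4 = 0
  <chi_rho, chi_2> = (1/4)[1*(3)*conj(1) + 1*(-1)*conj(1) + 1*(-3)*conj(-1) + 1*(1)*conj(-1)]
      = (1/4)[(3) + (-1) + (3) + (-1)] = 4/4 = 1
  <chi_rho, chi_3> = (1/4)[1*(3)*conj(1) + 1*(-1)*conj(-1) + 1*(-3)*conj(1) + 1*(1)*conj(-1)]
      = (1/4)[(3) + (1) + (-3) + (-1)] = 0/4 = 0
  <chi_rho, chi_4> = (1/4)[1*(3)*conj(1) + 1*(-1)*conj(-1) + 1*(-3)*conj(-1) + 1*(1)*conj(1)]
      = (1/4)[(3) + (1) + (3) + (1)] = 8/4 = 2
Dimension check: dim(rho) = sum (mult * dim) = 0*1 + 1*1 + 0*1 + 2*1 = 3 = chi_rho(e) = 3.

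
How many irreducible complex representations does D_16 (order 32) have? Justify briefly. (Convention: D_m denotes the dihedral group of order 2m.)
11

Derivation: The number of irreducible complex representations of a finite group equals its number of conjugacy classes. D_16 has 11 conjugacy classes (n/2 + 3 for n even), so D_16 (order 32) has exactly 11 irreducible complex representations.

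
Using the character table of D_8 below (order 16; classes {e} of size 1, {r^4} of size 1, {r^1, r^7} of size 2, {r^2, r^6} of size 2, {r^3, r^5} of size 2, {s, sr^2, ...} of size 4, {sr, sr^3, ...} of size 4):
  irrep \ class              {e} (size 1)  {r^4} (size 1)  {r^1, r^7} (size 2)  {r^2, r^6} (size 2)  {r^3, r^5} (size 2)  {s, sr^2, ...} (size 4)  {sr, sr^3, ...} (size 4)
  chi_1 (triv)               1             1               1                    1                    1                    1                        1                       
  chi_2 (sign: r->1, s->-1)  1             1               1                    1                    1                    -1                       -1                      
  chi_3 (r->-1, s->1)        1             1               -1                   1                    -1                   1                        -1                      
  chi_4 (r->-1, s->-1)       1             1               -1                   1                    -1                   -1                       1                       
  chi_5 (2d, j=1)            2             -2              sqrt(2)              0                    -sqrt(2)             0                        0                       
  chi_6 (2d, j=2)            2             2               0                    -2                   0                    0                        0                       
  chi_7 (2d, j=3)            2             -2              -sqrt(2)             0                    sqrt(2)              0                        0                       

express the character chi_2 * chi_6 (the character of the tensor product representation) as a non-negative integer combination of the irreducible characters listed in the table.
chi_2 tensor chi_6 = chi_6 (all other irreducibles have multiplicity 0).

Justification: The character of a tensor product is the pointwise product (chi_2 * chi_6)(C) = chi_2(C) * chi_6(C):
  {e}: (1)*(2), {r^4}: (1)*(2), {r^1, r^7}: (1)*(0), {r^2, r^6}: (1)*(-2), {r^3, r^5}: (1)*(0), {s, sr^2, ...}: (-1)*(0), {sr, sr^3, ...}: (-1)*(0)
so (chi_2 * chi_6) takes values
  {e} -> 2, {r^4} -> 2, {r^1, r^7} -> 0, {r^2, r^6} -> -2, {r^3, r^5} -> 0, {s, sr^2, ...} -> 0, {sr, sr^3, ...} -> 0.
Now take the inner product of this character with each irreducible chi from the table, <chi_2*chi_6, chi> = (1/16) sum_C |C| (chi_2*chi_6)(C) conj(chi(C)):
  <chi_2*chi_6, chi_1> = (1/16)[1*(2)*conj(1) + 1*(2)*conj(1) + 2*(0)*conj(1) + 2*(-2)*conj(1) + 2*(0)*conj(1) + 4*(0)*conj(1) + 4*(0)*conj(1)]
      = (1/16)[(2) + (2) + (0) + (-4) + (0) + (0) + (0)] = 0/16 = 0
  <chi_2*chi_6, chi_2> = (1/16)[1*(2)*conj(1) + 1*(2)*conj(1) + 2*(0)*conj(1) + 2*(-2)*conj(1) + 2*(0)*conj(1) + 4*(0)*conj(-1) + 4*(0)*conj(-1)]
      = (1/16)[(2) + (2) + (0) + (-4) + (0) + (0) + (0)] = 0/16 = 0
  <chi_2*chi_6, chi_3> = (1/16)[1*(2)*conj(1) + 1*(2)*conj(1) + 2*(0)*conj(-1) + 2*(-2)*conj(1) + 2*(0)*conj(-1) + 4*(0)*conj(1) + 4*(0)*conj(-1)]
      = (1/16)[(2) + (2) + (0) + (-4) + (0) + (0) + (0)] = 0/16 = 0
  <chi_2*chi_6, chi_4> = (1/16)[1*(2)*conj(1) + 1*(2)*conj(1) + 2*(0)*conj(-1) + 2*(-2)*conj(1) + 2*(0)*conj(-1) + 4*(0)*conj(-1) + 4*(0)*conj(1)]
      = (1/16)[(2) + (2) + (0) + (-4) + (0) + (0) + (0)] = 0/16 = 0
  <chi_2*chi_6, chi_5> = (1/16)[1*(2)*conj(2) + 1*(2)*conj(-2) + 2*(0)*conj(sqrt(2)) + 2*(-2)*conj(0) + 2*(0)*conj(-sqrt(2)) + 4*(0)*conj(0) + 4*(0)*conj(0)]
      = (1/16)[(4) + (-4) + (0) + (0) + (0) + (0) + (0)] = 0/16 = 0
  <chi_2*chi_6, chi_6> = (1/16)[1*(2)*conj(2) + 1*(2)*conj(2) + 2*(0)*conj(0) + 2*(-2)*conj(-2) + 2*(0)*conj(0) + 4*(0)*conj(0) + 4*(0)*conj(0)]
      = (1/16)[(4) + (4) + (0) + (8) + (0) + (0) + (0)] = 16/16 = 1
  <chi_2*chi_6, chi_7> = (1/16)[1*(2)*conj(2) + 1*(2)*conj(-2) + 2*(0)*conj(-sqrt(2)) + 2*(-2)*conj(0) + 2*(0)*conj(sqrt(2)) + 4*(0)*conj(0) + 4*(0)*conj(0)]
      = (1/16)[(4) + (-4) + (0) + (0) + (0) + (0) + (0)] = 0/16 = 0
Hence the multiplicities are chi_6: 1. Dimension check: dim(chi_2)*dim(chi_6) = 1*2 = 2 and sum (mult * dim) = 1*2 = 2.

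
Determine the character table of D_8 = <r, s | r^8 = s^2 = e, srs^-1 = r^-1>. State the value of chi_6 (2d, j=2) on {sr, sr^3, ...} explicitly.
Conjugacy classes: {e} of size 1, {r^4} of size 1, {r^1, r^7} of size 2, {r^2, r^6} of size 2, {r^3, r^5} of size 2, {s, sr^2, ...} of size 4, {sr, sr^3, ...} of size 4.
Character table:
  irrep \ class              {e} (size 1)  {r^4} (size 1)  {r^1, r^7} (size 2)  {r^2, r^6} (size 2)  {r^3, r^5} (size 2)  {s, sr^2, ...} (size 4)  {sr, sr^3, ...} (size 4)
  chi_1 (triv)               1             1               1                    1                    1                    1                        1                       
  chi_2 (sign: r->1, s->-1)  1             1               1                    1                    1                    -1                       -1                      
  chi_3 (r->-1, s->1)        1             1               -1                   1                    -1                   1                        -1                      
  chi_4 (r->-1, s->-1)       1             1               -1                   1                    -1                   -1                       1                       
  chi_5 (2d, j=1)            2             -2              sqrt(2)              0                    -sqrt(2)             0                        0                       
  chi_6 (2d, j=2)            2             2               0                    -2                   0                    0                        0                       
  chi_7 (2d, j=3)            2             -2              -sqrt(2)             0                    sqrt(2)              0                        0                       

Spot check: chi_6 (2d, j=2) on {sr, sr^3, ...} = 0.

Proof sketch: D_8 has order 2*8 = 16 with 7 conjugacy classes, hence 7 irreducibles. Sum of squared dims 1 + 1 + 1 + 1 + 4 + 4 + 4 = 16 = |G|. Linear characters come from the abelianisation; the 2-dimensional irreps have character r^k -> 2*cos(2*pi*j*k/8), reflections -> 0.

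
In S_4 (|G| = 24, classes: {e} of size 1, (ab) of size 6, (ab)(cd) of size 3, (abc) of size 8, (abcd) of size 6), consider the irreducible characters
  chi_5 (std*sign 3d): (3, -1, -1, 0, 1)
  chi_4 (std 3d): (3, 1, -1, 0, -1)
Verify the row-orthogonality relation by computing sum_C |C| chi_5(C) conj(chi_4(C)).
Sum = 0; so <chi_5, chi_4> = 0 (distinct irreducibles are orthogonal).

Derivation: Compute term by term over conjugacy classes (|C| * chi_5(C) * conj(chi_4(C))):
  1*(3)*conj(3) + 6*(-1)*conj(1) + 3*(-1)*conj(-1) + 8*(0)*conj(0) + 6*(1)*conj(-1)
  = (9) + (-6) + (3) + (0) + (-6)
  = 0.
Dividing by |G| = 24 gives 0/24 = 0, matching the row-orthogonality relation <chi_5, chi_4> = [chi_5 = chi_4].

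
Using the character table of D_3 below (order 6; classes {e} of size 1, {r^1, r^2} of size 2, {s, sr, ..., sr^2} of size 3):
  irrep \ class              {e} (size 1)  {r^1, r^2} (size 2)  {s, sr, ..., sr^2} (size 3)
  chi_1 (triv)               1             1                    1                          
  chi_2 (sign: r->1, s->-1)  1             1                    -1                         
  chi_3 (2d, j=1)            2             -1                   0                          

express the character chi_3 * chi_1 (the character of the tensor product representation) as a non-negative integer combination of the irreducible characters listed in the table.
chi_3 tensor chi_1 = chi_3 (all other irreducibles have multiplicity 0).

Proof sketch: The character of a tensor product is the pointwise product (chi_3 * chi_1)(C) = chi_3(C) * chi_1(C):
  {e}: (2)*(1), {r^1, r^2}: (-1)*(1), {s, sr, ..., sr^2}: (0)*(1)
so (chi_3 * chi_1) takes values
  {e} -> 2, {r^1, r^2} -> -1, {s, sr, ..., sr^2} -> 0.
Now take the inner product of this character with each irreducible chi from the table, <chi_3*chi_1, chi> = (1/6) sum_C |C| (chi_3*chi_1)(C) conj(chi(C)):
  <chi_3*chi_1, chi_1> = (1/6)[1*(2)*conj(1) + 2*(-1)*conj(1) + 3*(0)*conj(1)]
      = (1/6)[(2) + (-2) + (0)] = 0/6 = 0
  <chi_3*chi_1, chi_2> = (1/6)[1*(2)*conj(1) + 2*(-1)*conj(1) + 3*(0)*conj(-1)]
      = (1/6)[(2) + (-2) + (0)] = 0/6 = 0
  <chi_3*chi_1, chi_3> = (1/6)[1*(2)*conj(2) + 2*(-1)*conj(-1) + 3*(0)*conj(0)]
      = (1/6)[(4) + (2) + (0)] = 6/6 = 1
Hence the multiplicities are chi_3: 1. Dimension check: dim(chi_3)*dim(chi_1) = 2*1 = 2 and sum (mult * dim) = 1*2 = 2.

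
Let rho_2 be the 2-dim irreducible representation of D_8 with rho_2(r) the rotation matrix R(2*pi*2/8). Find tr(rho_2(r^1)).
chi_{rho_2}(r^1) = 2*cos(2*pi*2*1/8) = 0

Explanation: rho_2(r^1) is rotation by angle 2*pi*2*1/8, whose trace is 2*cos(2*pi*2*1/8) = 0.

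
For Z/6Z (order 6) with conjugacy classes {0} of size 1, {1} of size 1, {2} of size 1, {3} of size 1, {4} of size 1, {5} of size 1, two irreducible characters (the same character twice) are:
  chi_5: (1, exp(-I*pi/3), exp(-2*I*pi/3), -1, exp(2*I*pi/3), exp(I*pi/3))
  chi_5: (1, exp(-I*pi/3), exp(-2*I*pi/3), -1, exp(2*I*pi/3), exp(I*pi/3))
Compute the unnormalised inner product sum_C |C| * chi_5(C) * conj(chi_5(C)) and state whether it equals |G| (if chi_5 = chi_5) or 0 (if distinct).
Sum = 6 = |G| = 6; so <chi_5, chi_5> = 1 (norm-1 confirms irreducibility).

Solution. Compute term by term over conjugacy classes (|C| * chi_5(C) * conj(chi_5(C))):
  1*(1)*conj(1) + 1*(exp(-I*pi/3))*conj(exp(-I*pi/3)) + 1*(exp(-2*I*pi/3))*conj(exp(-2*I*pi/3)) + 1*(-1)*conj(-1) + 1*(exp(2*I*pi/3))*conj(exp(2*I*pi/3)) + 1*(exp(I*pi/3))*conj(exp(I*pi/3))
  = (1) + (1) + (1) + (1) + (1) + (1)
  = 6.
(Exp terms are combined using exp(i*s)*conj(exp(i*t)) = exp(i*(s-t)), and sums of them are collapsed using the identity that for every m > 1 the m distinct m-th roots of unity sum to 0, e.g. 1 + exp(2*I*pi/3) + exp(-2*I*pi/3) = 0.)
Dividing by |G| = 6 gives 6/6 = 1, matching the row-orthogonality relation <chi_5, chi_5> = [chi_5 = chi_5].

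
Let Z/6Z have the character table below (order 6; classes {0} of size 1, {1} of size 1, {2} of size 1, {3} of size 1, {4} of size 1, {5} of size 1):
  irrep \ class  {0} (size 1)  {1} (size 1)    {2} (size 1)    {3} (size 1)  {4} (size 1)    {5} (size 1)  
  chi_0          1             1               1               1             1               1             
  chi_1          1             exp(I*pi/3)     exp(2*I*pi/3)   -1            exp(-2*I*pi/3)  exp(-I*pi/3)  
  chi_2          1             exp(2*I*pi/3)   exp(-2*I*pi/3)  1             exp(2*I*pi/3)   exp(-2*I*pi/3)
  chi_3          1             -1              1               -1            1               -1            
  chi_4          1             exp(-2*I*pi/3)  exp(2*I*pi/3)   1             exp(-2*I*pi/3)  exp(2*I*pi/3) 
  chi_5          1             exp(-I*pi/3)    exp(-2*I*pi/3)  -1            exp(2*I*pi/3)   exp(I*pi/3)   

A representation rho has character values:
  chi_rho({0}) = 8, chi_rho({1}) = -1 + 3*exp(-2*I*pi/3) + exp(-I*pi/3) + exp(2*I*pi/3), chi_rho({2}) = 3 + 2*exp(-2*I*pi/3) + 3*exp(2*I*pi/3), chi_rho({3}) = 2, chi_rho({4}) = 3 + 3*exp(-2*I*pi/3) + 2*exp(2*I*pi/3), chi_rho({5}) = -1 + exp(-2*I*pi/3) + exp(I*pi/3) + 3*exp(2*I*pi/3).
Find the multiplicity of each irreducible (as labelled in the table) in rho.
Multiplicities: chi_0: 1, chi_1: 0, chi_2: 1, chi_3: 2, chi_4: 3, chi_5: 1.

Solution. Use <chi_rho, chi> = (1/|G|) sum_C |C| * chi_rho(C) * conj(chi(C)) with |G| = 6 for each irreducible chi in the table:
  <chi_rho, chi_0> = (1/6)[1*(8)*conj(1) + 1*(-1 + 3*exp(-2*I*pi/3) + exp(-I*pi/3) + exp(2*I*pi/3))*conj(1) + 1*(3 + 2*exp(-2*I*pi/3) + 3*exp(2*I*pi/3))*conj(1) + 1*(2)*conj(1) + 1*(3 + 3*exp(-2*I*pi/3) + 2*exp(2*I*pi/3))*conj(1) + 1*(-1 + exp(-2*I*pi/3) + exp(I*pi/3) + 3*exp(2*I*pi/3))*conj(1)]
      = (1/6)[(8) + (-1 + 3*exp(-2*I*pi/3) + exp(-I*pi/3) + exp(2*I*pi/3)) + (3 + 2*exp(-2*I*pi/3) + 3*exp(2*I*pi/3)) + (2) + (3 + 3*exp(-2*I*pi/3) + 2*exp(2*I*pi/3)) + (-1 + exp(-2*I*pi/3) + exp(I*pi/3) + 3*exp(2*I*pi/3))] = 6/6 = 1
  <chi_rho, chi_1> = (1/6)[1*(8)*conj(1) + 1*(-1 + 3*exp(-2*I*pi/3) + exp(-I*pi/3) + exp(2*I*pi/3))*conj(exp(I*pi/3)) + 1*(3 + 2*exp(-2*I*pi/3) + 3*exp(2*I*pi/3))*conj(exp(2*I*pi/3)) + 1*(2)*conj(-1) + 1*(3 + 3*exp(-2*I*pi/3) + 2*exp(2*I*pi/3))*conj(exp(-2*I*pi/3)) + 1*(-1 + exp(-2*I*pi/3) + exp(I*pi/3) + 3*exp(2*I*pi/3))*conj(exp(-I*pi/3))]
      = (1/6)[(8) + (-3 + exp(-2*I*pi/3) - exp(-I*pi/3) + exp(I*pi/3)) + (3 + 3*exp(-2*I*pi/3) + 2*exp(2*I*pi/3)) + (-2) + (3 + 2*exp(-2*I*pi/3) + 3*exp(2*I*pi/3)) + (-3 - exp(I*pi/3) + exp(-I*pi/3) + exp(2*I*pi/3))] = 0/6 = 0
  <chi_rho, chi_2> = (1/6)[1*(8)*conj(1) + 1*(-1 + 3*exp(-2*I*pi/3) + exp(-I*pi/3) + exp(2*I*pi/3))*conj(exp(2*I*pi/3)) + 1*(3 + 2*exp(-2*I*pi/3) + 3*exp(2*I*pi/3))*conj(exp(-2*I*pi/3)) + 1*(2)*conj(1) + 1*(3 + 3*exp(-2*I*pi/3) + 2*exp(2*I*pi/3))*conj(exp(2*I*pi/3)) + 1*(-1 + exp(-2*I*pi/3) + exp(I*pi/3) + 3*exp(2*I*pi/3))*conj(exp(-2*I*pi/3))]
      = (1/6)[(8) + (-exp(-2*I*pi/3) + 3*exp(2*I*pi/3)) + (-1) + (2) + (-1) + (3*exp(-2*I*pi/3) - exp(2*I*pi/3))] = 6/6 = 1
  <chi_rho, chi_3> = (1/6)[1*(8)*conj(1) + 1*(-1 + 3*exp(-2*I*pi/3) + exp(-I*pi/3) + exp(2*I*pi/3))*conj(-1) + 1*(3 + 2*exp(-2*I*pi/3) + 3*exp(2*I*pi/3))*conj(1) + 1*(2)*conj(-1) + 1*(3 + 3*exp(-2*I*pi/3) + 2*exp(2*I*pi/3))*conj(1) + 1*(-1 + exp(-2*I*pi/3) + exp(I*pi/3) + 3*exp(2*I*pi/3))*conj(-1)]
      = (1/6)[(8) + (1 - exp(2*I*pi/3) - exp(-I*pi/3) - 3*exp(-2*I*pi/3)) + (3 + 2*exp(-2*I*pi/3) + 3*exp(2*I*pi/3)) + (-2) + (3 + 3*exp(-2*I*pi/3) + 2*exp(2*I*pi/3)) + (1 - 3*exp(2*I*pi/3) - exp(I*pi/3) - exp(-2*I*pi/3))] = 12/6 = 2
  <chi_rho, chi_4> = (1/6)[1*(8)*conj(1) + 1*(-1 + 3*exp(-2*I*pi/3) + exp(-I*pi/3) + exp(2*I*pi/3))*conj(exp(-2*I*pi/3)) + 1*(3 + 2*exp(-2*I*pi/3) + 3*exp(2*I*pi/3))*conj(exp(2*I*pi/3)) + 1*(2)*conj(1) + 1*(3 + 3*exp(-2*I*pi/3) + 2*exp(2*I*pi/3))*conj(exp(-2*I*pi/3)) + 1*(-1 + exp(-2*I*pi/3) + exp(I*pi/3) + 3*exp(2*I*pi/3))*conj(exp(2*I*pi/3))]
      = (1/6)[(8) + (3 + exp(-2*I*pi/3) - exp(2*I*pi/3) + exp(I*pi/3)) + (3 + 3*exp(-2*I*pi/3) + 2*exp(2*I*pi/3)) + (2) + (3 + 2*exp(-2*I*pi/3) + 3*exp(2*I*pi/3)) + (3 + exp(-I*pi/3) + exp(2*I*pi/3) - exp(-2*I*pi/3))] = 18/6 = 3
  <chi_rho, chi_5> = (1/6)[1*(8)*conj(1) + 1*(-1 + 3*exp(-2*I*pi/3) + exp(-I*pi/3) + exp(2*I*pi/3))*conj(exp(-I*pi/3)) + 1*(3 + 2*exp(-2*I*pi/3) + 3*exp(2*I*pi/3))*conj(exp(-2*I*pi/3)) + 1*(2)*conj(-1) + 1*(3 + 3*exp(-2*I*pi/3) + 2*exp(2*I*pi/3))*conj(exp(2*I*pi/3)) + 1*(-1 + exp(-2*I*pi/3) + exp(I*pi/3) + 3*exp(2*I*pi/3))*conj(exp(I*pi/3))]
      = (1/6)[(8) + (3*exp(-I*pi/3) - exp(I*pi/3)) + (-1) + (-2) + (-1) + (-exp(-I*pi/3) + 3*exp(I*pi/3))] = 6/6 = 1
(Exp terms are combined using exp(i*s)*conj(exp(i*t)) = exp(i*(s-t)), and sums of them are collapsed using the identity that for every m > 1 the m distinct m-th roots of unity sum to 0, e.g. 1 + exp(2*I*pi/3) + exp(-2*I*pi/3) = 0.)
Dimension check: dim(rho) = sum (mult * dim) = 1*1 + 0*1 + 1*1 + 2*1 + 3*1 + 1*1 = 8 = chi_rho(e) = 8.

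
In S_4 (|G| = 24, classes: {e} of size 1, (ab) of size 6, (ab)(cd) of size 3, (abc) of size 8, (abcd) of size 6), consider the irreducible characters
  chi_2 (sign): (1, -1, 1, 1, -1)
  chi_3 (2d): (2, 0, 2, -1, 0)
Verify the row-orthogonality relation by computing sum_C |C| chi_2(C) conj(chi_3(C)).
Sum = 0; so <chi_2, chi_3> = 0 (distinct irreducibles are orthogonal).

Proof sketch: Compute term by term over conjugacy classes (|C| * chi_2(C) * conj(chi_3(C))):
  1*(1)*conj(2) + 6*(-1)*conj(0) + 3*(1)*conj(2) + 8*(1)*conj(-1) + 6*(-1)*conj(0)
  = (2) + (0) + (6) + (-8) + (0)
  = 0.
Dividing by |G| = 24 gives 0/24 = 0, matching the row-orthogonality relation <chi_2, chi_3> = [chi_2 = chi_3].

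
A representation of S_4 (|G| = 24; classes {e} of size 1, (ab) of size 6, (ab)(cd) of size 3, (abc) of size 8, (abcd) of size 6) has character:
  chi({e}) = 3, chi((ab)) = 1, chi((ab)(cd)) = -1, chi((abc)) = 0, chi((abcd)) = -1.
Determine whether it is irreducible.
Irreducible: <chi, chi> = 1.

Reasoning: <chi, chi> = (1/|G|) sum_C |C| * |chi(C)|^2 = (1/24)[1*|3|^2 + 6*|1|^2 + 3*|-1|^2 + 8*|0|^2 + 6*|-1|^2]
  = (1/24)[(9) + (6) + (3) + (0) + (6)] = 24/24 = 1.
A character is irreducible iff <chi, chi> = 1, so this representation is irreducible.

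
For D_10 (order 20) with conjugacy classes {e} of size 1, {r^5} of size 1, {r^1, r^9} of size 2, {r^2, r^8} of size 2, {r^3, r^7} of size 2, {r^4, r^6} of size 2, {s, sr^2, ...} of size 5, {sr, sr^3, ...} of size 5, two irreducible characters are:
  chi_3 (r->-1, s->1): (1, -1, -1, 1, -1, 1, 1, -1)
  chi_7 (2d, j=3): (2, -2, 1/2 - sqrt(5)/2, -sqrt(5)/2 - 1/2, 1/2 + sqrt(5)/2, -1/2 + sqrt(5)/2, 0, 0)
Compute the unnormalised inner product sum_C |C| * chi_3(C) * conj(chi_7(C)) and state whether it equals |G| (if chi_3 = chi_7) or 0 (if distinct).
Sum = 0; so <chi_3, chi_7> = 0 (distinct irreducibles are orthogonal).

Solution. Compute term by term over conjugacy classes (|C| * chi_3(C) * conj(chi_7(C))):
  1*(1)*conj(2) + 1*(-1)*conj(-2) + 2*(-1)*conj(1/2 - sqrt(5)/2) + 2*(1)*conj(-sqrt(5)/2 - 1/2) + 2*(-1)*conj(1/2 + sqrt(5)/2) + 2*(1)*conj(-1/2 + sqrt(5)/2) + 5*(1)*conj(0) + 5*(-1)*conj(0)
  = (2) + (2) + (-1 + sqrt(5)) + (-sqrt(5) - 1) + (-sqrt(5) - 1) + (-1 + sqrt(5)) + (0) + (0)
  = 0.
Dividing by |G| = 20 gives 0/20 = 0, matching the row-orthogonality relation <chi_3, chi_7> = [chi_3 = chi_7].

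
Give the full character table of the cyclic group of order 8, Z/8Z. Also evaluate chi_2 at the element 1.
Character table of Z/8Z (irreps indexed chi_0,...,chi_7 with chi_k(m) = zeta_8^(k*m), zeta_8 = exp(2*pi*i/8)):
  irrep \ class  {0} (size 1)  {1} (size 1)    {2} (size 1)  {3} (size 1)    {4} (size 1)  {5} (size 1)    {6} (size 1)  {7} (size 1)  
  chi_0          1             1               1             1               1             1               1             1             
  chi_1          1             exp(I*pi/4)     I             exp(3*I*pi/4)   -1            exp(-3*I*pi/4)  -I            exp(-I*pi/4)  
  chi_2          1             I               -1            -I              1             I               -1            -I            
  chi_3          1             exp(3*I*pi/4)   -I            exp(I*pi/4)     -1            exp(-I*pi/4)    I             exp(-3*I*pi/4)
  chi_4          1             -1              1             -1              1             -1              1             -1            
  chi_5          1             exp(-3*I*pi/4)  I             exp(-I*pi/4)    -1            exp(I*pi/4)     -I            exp(3*I*pi/4) 
  chi_6          1             -I              -1            I               1             -I              -1            I             
  chi_7          1             exp(-I*pi/4)    -I            exp(-3*I*pi/4)  -1            exp(3*I*pi/4)   I             exp(I*pi/4)   

Spot check: chi_2(1) = zeta_8^(2*1) = zeta_8^2 = I.

Justification: Z/8Z is abelian, so all 8 irreducible complex representations are 1-dimensional. They are given by chi_k(m) = zeta_8^(k*m) for k = 0,...,7. Row orthogonality: sum_m chi_k(m) conj(chi_l(m)) = 8 * [k = l].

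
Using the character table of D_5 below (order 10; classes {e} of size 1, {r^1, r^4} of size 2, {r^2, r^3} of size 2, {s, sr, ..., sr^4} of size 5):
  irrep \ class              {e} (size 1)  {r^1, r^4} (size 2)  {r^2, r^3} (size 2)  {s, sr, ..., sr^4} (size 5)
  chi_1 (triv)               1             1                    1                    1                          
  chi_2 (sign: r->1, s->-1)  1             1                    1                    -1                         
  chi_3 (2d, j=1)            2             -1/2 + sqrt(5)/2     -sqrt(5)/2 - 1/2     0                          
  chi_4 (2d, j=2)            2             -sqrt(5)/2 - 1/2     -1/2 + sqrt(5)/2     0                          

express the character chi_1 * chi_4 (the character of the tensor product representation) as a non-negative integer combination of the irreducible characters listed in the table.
chi_1 tensor chi_4 = chi_4 (all other irreducibles have multiplicity 0).

Derivation: The character of a tensor product is the pointwise product (chi_1 * chi_4)(C) = chi_1(C) * chi_4(C):
  {e}: (1)*(2), {r^1, r^4}: (1)*(-sqrt(5)/2 - 1/2), {r^2, r^3}: (1)*(-1/2 + sqrt(5)/2), {s, sr, ..., sr^4}: (1)*(0)
so (chi_1 * chi_4) takes values
  {e} -> 2, {r^1, r^4} -> -sqrt(5)/2 - 1/2, {r^2, r^3} -> -1/2 + sqrt(5)/2, {s, sr, ..., sr^4} -> 0.
Now take the inner product of this character with each irreducible chi from the table, <chi_1*chi_4, chi> = (1/10) sum_C |C| (chi_1*chi_4)(C) conj(chi(C)):
  <chi_1*chi_4, chi_1> = (1/10)[1*(2)*conj(1) + 2*(-sqrt(5)/2 - 1/2)*conj(1) + 2*(-1/2 + sqrt(5)/2)*conj(1) + 5*(0)*conj(1)]
      = (1/10)[(2) + (-sqrt(5) - 1) + (-1 + sqrt(5)) + (0)] = 0/10 = 0
  <chi_1*chi_4, chi_2> = (1/10)[1*(2)*conj(1) + 2*(-sqrt(5)/2 - 1/2)*conj(1) + 2*(-1/2 + sqrt(5)/2)*conj(1) + 5*(0)*conj(-1)]
      = (1/10)[(2) + (-sqrt(5) - 1) + (-1 + sqrt(5)) + (0)] = 0/10 = 0
  <chi_1*chi_4, chi_3> = (1/10)[1*(2)*conj(2) + 2*(-sqrt(5)/2 - 1/2)*conj(-1/2 + sqrt(5)/2) + 2*(-1/2 + sqrt(5)/2)*conj(-sqrt(5)/2 - 1/2) + 5*(0)*conj(0)]
      = (1/10)[(4) + (-2) + (-2) + (0)] = 0/10 = 0
  <chi_1*chi_4, chi_4> = (1/10)[1*(2)*conj(2) + 2*(-sqrt(5)/2 - 1/2)*conj(-sqrt(5)/2 - 1/2) + 2*(-1/2 + sqrt(5)/2)*conj(-1/2 + sqrt(5)/2) + 5*(0)*conj(0)]
      = (1/10)[(4) + (sqrt(5) + 3) + (3 - sqrt(5)) + (0)] = 10/10 = 1
Hence the multiplicities are chi_4: 1. Dimension check: dim(chi_1)*dim(chi_4) = 1*2 = 2 and sum (mult * dim) = 1*2 = 2.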